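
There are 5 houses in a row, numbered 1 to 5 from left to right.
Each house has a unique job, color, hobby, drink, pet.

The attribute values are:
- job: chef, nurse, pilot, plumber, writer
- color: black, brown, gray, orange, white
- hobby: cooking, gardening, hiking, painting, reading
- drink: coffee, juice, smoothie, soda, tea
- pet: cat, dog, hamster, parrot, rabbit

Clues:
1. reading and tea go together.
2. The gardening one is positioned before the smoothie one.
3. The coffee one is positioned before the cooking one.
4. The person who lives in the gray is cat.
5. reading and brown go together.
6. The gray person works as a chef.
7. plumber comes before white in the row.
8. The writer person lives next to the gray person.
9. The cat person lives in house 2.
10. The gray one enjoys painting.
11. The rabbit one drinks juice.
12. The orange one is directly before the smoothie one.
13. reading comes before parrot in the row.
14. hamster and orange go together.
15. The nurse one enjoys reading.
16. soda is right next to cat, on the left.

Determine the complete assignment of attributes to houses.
Solution:

House | Job | Color | Hobby | Drink | Pet
-----------------------------------------
  1   | writer | orange | gardening | soda | hamster
  2   | chef | gray | painting | smoothie | cat
  3   | nurse | brown | reading | tea | dog
  4   | plumber | black | hiking | coffee | parrot
  5   | pilot | white | cooking | juice | rabbit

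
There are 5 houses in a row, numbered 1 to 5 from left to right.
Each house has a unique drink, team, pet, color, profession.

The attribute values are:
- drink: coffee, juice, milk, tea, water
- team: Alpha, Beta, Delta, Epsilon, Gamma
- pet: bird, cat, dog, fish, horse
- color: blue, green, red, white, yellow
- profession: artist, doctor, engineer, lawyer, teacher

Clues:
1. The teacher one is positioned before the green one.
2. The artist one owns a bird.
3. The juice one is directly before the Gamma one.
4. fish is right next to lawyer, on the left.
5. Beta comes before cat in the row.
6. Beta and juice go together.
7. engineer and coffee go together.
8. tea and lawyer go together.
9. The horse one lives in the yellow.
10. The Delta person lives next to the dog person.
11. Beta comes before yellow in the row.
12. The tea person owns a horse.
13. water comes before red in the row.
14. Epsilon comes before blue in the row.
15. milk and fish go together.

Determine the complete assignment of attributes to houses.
Solution:

House | Drink | Team | Pet | Color | Profession
-----------------------------------------------
  1   | water | Delta | bird | white | artist
  2   | juice | Beta | dog | red | teacher
  3   | milk | Gamma | fish | green | doctor
  4   | tea | Epsilon | horse | yellow | lawyer
  5   | coffee | Alpha | cat | blue | engineer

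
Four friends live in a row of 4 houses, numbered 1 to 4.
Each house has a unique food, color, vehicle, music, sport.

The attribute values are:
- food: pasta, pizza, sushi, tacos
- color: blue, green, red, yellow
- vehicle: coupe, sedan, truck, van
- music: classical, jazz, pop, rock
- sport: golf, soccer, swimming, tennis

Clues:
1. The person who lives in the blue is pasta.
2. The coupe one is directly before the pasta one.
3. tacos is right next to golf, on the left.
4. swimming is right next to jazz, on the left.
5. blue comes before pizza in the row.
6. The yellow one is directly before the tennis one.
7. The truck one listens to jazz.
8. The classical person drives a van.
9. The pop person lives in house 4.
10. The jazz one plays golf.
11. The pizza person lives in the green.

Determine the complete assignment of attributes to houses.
Solution:

House | Food | Color | Vehicle | Music | Sport
----------------------------------------------
  1   | tacos | red | coupe | rock | swimming
  2   | pasta | blue | truck | jazz | golf
  3   | sushi | yellow | van | classical | soccer
  4   | pizza | green | sedan | pop | tennis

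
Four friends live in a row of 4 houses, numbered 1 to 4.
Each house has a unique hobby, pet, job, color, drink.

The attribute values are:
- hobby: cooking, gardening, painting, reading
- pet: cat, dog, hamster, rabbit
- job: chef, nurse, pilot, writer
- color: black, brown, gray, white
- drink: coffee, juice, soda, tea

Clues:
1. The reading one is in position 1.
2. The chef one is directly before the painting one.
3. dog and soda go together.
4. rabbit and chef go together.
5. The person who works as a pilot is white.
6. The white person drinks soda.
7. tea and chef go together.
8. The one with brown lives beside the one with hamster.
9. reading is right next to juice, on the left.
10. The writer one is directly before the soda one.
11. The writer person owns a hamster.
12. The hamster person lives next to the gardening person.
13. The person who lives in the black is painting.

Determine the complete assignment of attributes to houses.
Solution:

House | Hobby | Pet | Job | Color | Drink
-----------------------------------------
  1   | reading | rabbit | chef | brown | tea
  2   | painting | hamster | writer | black | juice
  3   | gardening | dog | pilot | white | soda
  4   | cooking | cat | nurse | gray | coffee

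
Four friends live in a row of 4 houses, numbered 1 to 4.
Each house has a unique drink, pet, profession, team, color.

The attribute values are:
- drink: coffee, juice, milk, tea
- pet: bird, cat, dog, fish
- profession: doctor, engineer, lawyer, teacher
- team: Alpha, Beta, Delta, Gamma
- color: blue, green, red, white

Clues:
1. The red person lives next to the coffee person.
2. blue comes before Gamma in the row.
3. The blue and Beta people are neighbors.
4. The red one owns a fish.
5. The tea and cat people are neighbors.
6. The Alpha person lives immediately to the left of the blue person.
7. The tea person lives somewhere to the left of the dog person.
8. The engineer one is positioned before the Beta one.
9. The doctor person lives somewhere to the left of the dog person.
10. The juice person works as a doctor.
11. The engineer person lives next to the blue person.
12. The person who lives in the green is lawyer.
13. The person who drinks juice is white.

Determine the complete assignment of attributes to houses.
Solution:

House | Drink | Pet | Profession | Team | Color
-----------------------------------------------
  1   | tea | fish | engineer | Alpha | red
  2   | coffee | cat | teacher | Delta | blue
  3   | juice | bird | doctor | Beta | white
  4   | milk | dog | lawyer | Gamma | green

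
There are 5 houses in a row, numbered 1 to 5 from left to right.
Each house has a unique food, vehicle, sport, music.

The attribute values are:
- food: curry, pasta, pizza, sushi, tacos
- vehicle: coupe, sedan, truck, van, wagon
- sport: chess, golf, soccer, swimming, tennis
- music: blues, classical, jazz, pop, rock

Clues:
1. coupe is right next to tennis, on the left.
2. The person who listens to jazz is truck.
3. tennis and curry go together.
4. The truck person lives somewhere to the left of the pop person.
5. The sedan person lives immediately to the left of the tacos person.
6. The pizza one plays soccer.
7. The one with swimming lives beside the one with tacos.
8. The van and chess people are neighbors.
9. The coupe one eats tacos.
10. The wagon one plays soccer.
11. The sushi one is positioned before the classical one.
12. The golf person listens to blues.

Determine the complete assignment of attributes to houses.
Solution:

House | Food | Vehicle | Sport | Music
--------------------------------------
  1   | sushi | sedan | swimming | rock
  2   | tacos | coupe | golf | blues
  3   | curry | van | tennis | classical
  4   | pasta | truck | chess | jazz
  5   | pizza | wagon | soccer | pop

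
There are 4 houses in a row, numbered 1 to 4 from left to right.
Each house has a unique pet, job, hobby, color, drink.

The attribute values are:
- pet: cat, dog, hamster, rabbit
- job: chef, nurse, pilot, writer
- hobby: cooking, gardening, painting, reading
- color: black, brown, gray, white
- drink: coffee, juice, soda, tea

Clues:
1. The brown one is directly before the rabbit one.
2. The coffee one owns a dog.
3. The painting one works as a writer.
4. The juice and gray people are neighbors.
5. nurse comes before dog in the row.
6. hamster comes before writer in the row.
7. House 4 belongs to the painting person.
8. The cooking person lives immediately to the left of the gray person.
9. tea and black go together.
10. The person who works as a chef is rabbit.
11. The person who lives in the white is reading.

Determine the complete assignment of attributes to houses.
Solution:

House | Pet | Job | Hobby | Color | Drink
-----------------------------------------
  1   | hamster | nurse | cooking | brown | juice
  2   | rabbit | chef | gardening | gray | soda
  3   | dog | pilot | reading | white | coffee
  4   | cat | writer | painting | black | tea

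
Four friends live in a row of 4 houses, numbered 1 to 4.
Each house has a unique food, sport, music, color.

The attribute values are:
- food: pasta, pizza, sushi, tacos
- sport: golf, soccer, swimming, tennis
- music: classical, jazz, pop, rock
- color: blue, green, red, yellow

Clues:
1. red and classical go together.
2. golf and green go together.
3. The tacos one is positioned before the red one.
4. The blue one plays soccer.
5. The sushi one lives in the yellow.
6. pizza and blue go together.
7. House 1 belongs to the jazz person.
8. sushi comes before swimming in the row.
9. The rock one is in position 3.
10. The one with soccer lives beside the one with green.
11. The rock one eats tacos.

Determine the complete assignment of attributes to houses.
Solution:

House | Food | Sport | Music | Color
------------------------------------
  1   | sushi | tennis | jazz | yellow
  2   | pizza | soccer | pop | blue
  3   | tacos | golf | rock | green
  4   | pasta | swimming | classical | red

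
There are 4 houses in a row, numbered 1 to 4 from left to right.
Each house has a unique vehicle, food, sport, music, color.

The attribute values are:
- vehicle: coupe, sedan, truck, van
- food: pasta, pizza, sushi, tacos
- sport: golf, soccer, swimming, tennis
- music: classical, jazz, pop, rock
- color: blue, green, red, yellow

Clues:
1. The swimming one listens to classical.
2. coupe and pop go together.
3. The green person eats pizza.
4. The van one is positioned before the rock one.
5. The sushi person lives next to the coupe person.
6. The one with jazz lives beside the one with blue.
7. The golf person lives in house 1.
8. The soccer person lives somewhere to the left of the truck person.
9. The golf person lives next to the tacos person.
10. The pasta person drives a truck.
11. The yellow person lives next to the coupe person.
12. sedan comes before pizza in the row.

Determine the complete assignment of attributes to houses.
Solution:

House | Vehicle | Food | Sport | Music | Color
----------------------------------------------
  1   | sedan | sushi | golf | jazz | yellow
  2   | coupe | tacos | soccer | pop | blue
  3   | van | pizza | swimming | classical | green
  4   | truck | pasta | tennis | rock | red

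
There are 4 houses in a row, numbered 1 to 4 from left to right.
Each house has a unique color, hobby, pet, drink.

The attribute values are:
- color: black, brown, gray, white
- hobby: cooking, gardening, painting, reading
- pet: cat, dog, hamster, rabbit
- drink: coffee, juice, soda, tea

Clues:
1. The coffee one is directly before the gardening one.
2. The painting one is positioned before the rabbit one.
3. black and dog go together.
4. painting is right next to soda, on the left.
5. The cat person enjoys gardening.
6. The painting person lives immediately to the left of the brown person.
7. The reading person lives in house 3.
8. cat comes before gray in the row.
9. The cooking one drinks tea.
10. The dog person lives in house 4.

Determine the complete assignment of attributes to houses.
Solution:

House | Color | Hobby | Pet | Drink
-----------------------------------
  1   | white | painting | hamster | coffee
  2   | brown | gardening | cat | soda
  3   | gray | reading | rabbit | juice
  4   | black | cooking | dog | tea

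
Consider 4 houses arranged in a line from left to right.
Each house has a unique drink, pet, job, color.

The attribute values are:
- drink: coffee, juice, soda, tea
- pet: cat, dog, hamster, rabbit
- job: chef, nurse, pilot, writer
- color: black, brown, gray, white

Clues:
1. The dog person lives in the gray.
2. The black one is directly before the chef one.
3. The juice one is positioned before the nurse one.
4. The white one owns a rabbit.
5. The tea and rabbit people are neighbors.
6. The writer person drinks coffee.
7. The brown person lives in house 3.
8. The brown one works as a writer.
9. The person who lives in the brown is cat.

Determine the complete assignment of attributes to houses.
Solution:

House | Drink | Pet | Job | Color
---------------------------------
  1   | tea | hamster | pilot | black
  2   | juice | rabbit | chef | white
  3   | coffee | cat | writer | brown
  4   | soda | dog | nurse | gray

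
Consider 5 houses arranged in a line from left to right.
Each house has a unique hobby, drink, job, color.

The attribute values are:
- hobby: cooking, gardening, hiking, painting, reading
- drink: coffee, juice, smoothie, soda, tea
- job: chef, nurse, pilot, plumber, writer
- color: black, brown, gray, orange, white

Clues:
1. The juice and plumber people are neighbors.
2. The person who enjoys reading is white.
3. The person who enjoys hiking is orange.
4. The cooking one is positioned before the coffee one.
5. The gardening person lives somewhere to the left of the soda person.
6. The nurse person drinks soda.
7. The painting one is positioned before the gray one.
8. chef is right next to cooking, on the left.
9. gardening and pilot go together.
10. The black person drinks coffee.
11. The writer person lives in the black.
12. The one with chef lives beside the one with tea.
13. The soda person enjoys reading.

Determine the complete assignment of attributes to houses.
Solution:

House | Hobby | Drink | Job | Color
-----------------------------------
  1   | hiking | juice | chef | orange
  2   | cooking | tea | plumber | brown
  3   | painting | coffee | writer | black
  4   | gardening | smoothie | pilot | gray
  5   | reading | soda | nurse | white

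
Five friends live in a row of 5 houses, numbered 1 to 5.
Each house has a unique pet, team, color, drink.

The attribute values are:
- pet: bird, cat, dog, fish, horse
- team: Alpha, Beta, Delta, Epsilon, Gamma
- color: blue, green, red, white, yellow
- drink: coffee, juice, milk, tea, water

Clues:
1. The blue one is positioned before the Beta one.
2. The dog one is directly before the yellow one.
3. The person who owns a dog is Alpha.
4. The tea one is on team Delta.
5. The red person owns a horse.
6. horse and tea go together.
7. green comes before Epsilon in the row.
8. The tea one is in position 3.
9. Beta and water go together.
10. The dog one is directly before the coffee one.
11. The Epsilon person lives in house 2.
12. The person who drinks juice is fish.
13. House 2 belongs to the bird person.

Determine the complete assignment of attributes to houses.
Solution:

House | Pet | Team | Color | Drink
----------------------------------
  1   | dog | Alpha | green | milk
  2   | bird | Epsilon | yellow | coffee
  3   | horse | Delta | red | tea
  4   | fish | Gamma | blue | juice
  5   | cat | Beta | white | water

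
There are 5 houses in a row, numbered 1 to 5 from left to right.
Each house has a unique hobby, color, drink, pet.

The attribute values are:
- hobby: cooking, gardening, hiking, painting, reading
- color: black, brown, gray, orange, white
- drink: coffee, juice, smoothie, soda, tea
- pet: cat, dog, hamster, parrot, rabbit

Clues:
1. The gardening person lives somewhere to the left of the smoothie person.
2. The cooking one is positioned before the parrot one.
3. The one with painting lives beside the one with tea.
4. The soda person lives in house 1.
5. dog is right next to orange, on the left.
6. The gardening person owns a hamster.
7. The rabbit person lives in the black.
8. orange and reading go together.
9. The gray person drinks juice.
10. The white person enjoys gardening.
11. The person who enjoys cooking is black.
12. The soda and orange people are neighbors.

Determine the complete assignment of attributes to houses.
Solution:

House | Hobby | Color | Drink | Pet
-----------------------------------
  1   | painting | brown | soda | dog
  2   | reading | orange | tea | cat
  3   | gardening | white | coffee | hamster
  4   | cooking | black | smoothie | rabbit
  5   | hiking | gray | juice | parrot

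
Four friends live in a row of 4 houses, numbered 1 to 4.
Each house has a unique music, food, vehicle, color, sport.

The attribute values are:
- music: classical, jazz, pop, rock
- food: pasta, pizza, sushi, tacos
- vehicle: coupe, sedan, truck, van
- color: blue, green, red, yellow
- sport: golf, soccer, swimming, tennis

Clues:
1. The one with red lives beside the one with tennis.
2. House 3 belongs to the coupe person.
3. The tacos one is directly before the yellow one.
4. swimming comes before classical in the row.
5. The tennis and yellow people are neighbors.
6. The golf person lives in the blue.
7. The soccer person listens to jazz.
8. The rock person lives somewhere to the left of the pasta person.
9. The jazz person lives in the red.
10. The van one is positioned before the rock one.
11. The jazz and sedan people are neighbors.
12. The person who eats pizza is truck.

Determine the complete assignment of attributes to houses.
Solution:

House | Music | Food | Vehicle | Color | Sport
----------------------------------------------
  1   | jazz | sushi | van | red | soccer
  2   | rock | tacos | sedan | green | tennis
  3   | pop | pasta | coupe | yellow | swimming
  4   | classical | pizza | truck | blue | golf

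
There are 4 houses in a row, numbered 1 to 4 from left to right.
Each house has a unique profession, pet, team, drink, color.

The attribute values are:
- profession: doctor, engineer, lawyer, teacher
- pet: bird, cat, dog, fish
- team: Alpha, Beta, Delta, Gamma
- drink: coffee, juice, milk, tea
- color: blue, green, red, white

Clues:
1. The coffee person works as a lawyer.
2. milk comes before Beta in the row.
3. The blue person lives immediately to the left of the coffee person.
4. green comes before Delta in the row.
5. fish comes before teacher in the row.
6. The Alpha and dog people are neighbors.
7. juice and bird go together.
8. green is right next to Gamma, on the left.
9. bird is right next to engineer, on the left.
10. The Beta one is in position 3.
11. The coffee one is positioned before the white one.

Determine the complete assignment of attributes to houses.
Solution:

House | Profession | Pet | Team | Drink | Color
-----------------------------------------------
  1   | doctor | bird | Alpha | juice | green
  2   | engineer | dog | Gamma | milk | blue
  3   | lawyer | fish | Beta | coffee | red
  4   | teacher | cat | Delta | tea | white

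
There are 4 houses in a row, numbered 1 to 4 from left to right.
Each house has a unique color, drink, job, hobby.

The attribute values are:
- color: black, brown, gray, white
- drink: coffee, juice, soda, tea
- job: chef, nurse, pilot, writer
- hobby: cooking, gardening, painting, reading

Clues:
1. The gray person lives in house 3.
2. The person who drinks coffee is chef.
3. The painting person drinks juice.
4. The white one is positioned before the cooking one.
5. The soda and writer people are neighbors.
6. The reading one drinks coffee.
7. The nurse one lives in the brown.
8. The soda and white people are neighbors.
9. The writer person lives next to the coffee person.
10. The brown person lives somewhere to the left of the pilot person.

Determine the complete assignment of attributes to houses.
Solution:

House | Color | Drink | Job | Hobby
-----------------------------------
  1   | brown | soda | nurse | gardening
  2   | white | juice | writer | painting
  3   | gray | coffee | chef | reading
  4   | black | tea | pilot | cooking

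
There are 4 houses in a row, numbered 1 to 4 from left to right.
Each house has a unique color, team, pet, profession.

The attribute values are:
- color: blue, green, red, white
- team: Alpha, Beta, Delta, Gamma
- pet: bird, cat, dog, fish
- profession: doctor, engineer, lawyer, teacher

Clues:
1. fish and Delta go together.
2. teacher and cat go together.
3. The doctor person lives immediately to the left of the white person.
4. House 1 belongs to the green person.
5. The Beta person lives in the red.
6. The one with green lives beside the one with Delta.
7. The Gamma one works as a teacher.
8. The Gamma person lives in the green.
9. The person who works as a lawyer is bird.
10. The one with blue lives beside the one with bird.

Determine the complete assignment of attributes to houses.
Solution:

House | Color | Team | Pet | Profession
---------------------------------------
  1   | green | Gamma | cat | teacher
  2   | blue | Delta | fish | doctor
  3   | white | Alpha | bird | lawyer
  4   | red | Beta | dog | engineer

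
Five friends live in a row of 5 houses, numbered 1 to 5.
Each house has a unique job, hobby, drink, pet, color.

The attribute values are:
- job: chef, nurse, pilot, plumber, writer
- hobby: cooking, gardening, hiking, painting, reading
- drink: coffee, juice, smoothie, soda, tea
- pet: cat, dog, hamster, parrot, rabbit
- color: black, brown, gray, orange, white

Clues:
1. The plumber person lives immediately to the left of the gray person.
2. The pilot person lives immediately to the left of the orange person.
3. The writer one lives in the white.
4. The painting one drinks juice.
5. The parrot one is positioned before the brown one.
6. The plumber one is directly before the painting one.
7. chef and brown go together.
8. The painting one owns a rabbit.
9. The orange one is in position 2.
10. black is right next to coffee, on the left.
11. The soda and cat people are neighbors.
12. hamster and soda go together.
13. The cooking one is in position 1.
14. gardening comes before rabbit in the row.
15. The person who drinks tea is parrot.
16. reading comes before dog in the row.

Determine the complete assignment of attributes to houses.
Solution:

House | Job | Hobby | Drink | Pet | Color
-----------------------------------------
  1   | pilot | cooking | soda | hamster | black
  2   | plumber | gardening | coffee | cat | orange
  3   | nurse | painting | juice | rabbit | gray
  4   | writer | reading | tea | parrot | white
  5   | chef | hiking | smoothie | dog | brown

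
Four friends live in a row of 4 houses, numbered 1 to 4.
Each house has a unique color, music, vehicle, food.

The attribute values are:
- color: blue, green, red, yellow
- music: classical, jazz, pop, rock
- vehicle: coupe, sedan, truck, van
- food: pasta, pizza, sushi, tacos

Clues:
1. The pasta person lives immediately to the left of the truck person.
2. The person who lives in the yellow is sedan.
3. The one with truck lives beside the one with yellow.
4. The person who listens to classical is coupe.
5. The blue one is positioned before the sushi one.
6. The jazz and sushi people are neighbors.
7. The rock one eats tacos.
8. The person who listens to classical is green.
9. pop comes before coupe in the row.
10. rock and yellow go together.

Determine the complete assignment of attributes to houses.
Solution:

House | Color | Music | Vehicle | Food
--------------------------------------
  1   | blue | jazz | van | pasta
  2   | red | pop | truck | sushi
  3   | yellow | rock | sedan | tacos
  4   | green | classical | coupe | pizza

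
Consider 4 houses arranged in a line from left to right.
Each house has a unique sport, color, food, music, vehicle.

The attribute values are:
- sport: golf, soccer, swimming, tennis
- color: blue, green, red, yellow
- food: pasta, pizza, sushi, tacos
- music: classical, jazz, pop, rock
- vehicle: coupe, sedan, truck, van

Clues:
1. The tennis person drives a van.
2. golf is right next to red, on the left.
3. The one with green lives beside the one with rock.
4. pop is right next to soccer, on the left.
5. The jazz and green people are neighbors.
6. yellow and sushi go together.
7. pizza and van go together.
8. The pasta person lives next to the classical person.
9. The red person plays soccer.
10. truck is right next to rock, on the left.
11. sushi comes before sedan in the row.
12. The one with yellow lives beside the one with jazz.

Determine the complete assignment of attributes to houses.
Solution:

House | Sport | Color | Food | Music | Vehicle
----------------------------------------------
  1   | golf | yellow | sushi | pop | coupe
  2   | soccer | red | pasta | jazz | sedan
  3   | swimming | green | tacos | classical | truck
  4   | tennis | blue | pizza | rock | van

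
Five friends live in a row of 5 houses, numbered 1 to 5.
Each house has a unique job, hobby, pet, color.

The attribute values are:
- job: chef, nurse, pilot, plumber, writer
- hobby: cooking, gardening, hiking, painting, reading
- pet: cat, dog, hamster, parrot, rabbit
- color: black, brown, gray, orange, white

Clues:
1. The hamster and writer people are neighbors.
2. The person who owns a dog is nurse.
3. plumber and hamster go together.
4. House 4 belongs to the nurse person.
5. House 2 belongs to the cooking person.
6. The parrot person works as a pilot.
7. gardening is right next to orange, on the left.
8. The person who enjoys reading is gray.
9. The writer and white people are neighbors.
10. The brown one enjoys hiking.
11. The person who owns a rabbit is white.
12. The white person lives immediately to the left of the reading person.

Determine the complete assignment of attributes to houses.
Solution:

House | Job | Hobby | Pet | Color
---------------------------------
  1   | plumber | gardening | hamster | black
  2   | writer | cooking | cat | orange
  3   | chef | painting | rabbit | white
  4   | nurse | reading | dog | gray
  5   | pilot | hiking | parrot | brown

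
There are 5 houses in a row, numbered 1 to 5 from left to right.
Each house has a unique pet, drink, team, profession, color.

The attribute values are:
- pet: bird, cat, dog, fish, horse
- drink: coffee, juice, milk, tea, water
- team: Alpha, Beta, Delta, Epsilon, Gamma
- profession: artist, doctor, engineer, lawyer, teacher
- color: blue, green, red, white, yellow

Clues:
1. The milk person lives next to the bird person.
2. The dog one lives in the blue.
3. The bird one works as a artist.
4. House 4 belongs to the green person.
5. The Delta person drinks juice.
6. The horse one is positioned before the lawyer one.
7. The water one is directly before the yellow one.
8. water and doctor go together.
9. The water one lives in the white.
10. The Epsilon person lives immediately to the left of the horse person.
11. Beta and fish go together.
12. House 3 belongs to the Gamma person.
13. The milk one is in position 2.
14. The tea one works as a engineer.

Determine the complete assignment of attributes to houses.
Solution:

House | Pet | Drink | Team | Profession | Color
-----------------------------------------------
  1   | cat | water | Epsilon | doctor | white
  2   | horse | milk | Alpha | teacher | yellow
  3   | bird | coffee | Gamma | artist | red
  4   | fish | tea | Beta | engineer | green
  5   | dog | juice | Delta | lawyer | blue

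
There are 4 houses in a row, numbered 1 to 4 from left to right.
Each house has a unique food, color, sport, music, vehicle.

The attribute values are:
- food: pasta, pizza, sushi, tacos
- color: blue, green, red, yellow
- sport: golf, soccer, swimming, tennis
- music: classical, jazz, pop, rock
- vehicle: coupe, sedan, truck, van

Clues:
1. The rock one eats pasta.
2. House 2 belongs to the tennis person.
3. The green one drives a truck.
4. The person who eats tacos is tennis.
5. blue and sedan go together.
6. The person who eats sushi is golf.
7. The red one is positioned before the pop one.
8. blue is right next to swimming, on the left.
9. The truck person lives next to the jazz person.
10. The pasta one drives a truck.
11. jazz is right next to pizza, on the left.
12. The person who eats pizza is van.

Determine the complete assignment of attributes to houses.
Solution:

House | Food | Color | Sport | Music | Vehicle
----------------------------------------------
  1   | pasta | green | soccer | rock | truck
  2   | tacos | blue | tennis | jazz | sedan
  3   | pizza | red | swimming | classical | van
  4   | sushi | yellow | golf | pop | coupe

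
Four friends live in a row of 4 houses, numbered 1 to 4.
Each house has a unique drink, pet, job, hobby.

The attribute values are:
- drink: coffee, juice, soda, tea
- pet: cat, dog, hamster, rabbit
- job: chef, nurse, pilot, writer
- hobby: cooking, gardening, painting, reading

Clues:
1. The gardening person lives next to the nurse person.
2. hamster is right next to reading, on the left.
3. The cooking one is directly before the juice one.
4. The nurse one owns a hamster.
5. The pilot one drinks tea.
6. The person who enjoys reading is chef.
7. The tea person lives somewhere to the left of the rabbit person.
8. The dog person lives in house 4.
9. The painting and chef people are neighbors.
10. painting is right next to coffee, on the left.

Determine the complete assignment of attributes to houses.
Solution:

House | Drink | Pet | Job | Hobby
---------------------------------
  1   | tea | cat | pilot | cooking
  2   | juice | rabbit | writer | gardening
  3   | soda | hamster | nurse | painting
  4   | coffee | dog | chef | reading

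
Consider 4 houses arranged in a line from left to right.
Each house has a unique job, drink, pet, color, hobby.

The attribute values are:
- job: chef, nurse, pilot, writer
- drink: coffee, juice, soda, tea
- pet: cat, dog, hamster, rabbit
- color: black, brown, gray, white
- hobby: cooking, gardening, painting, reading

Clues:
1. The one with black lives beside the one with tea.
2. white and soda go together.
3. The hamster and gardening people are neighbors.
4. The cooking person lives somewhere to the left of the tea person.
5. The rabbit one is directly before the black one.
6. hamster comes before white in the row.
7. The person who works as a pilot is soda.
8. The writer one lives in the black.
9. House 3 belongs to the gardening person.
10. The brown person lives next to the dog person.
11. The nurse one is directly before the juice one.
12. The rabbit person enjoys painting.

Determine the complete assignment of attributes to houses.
Solution:

House | Job | Drink | Pet | Color | Hobby
-----------------------------------------
  1   | nurse | coffee | rabbit | gray | painting
  2   | writer | juice | hamster | black | cooking
  3   | chef | tea | cat | brown | gardening
  4   | pilot | soda | dog | white | reading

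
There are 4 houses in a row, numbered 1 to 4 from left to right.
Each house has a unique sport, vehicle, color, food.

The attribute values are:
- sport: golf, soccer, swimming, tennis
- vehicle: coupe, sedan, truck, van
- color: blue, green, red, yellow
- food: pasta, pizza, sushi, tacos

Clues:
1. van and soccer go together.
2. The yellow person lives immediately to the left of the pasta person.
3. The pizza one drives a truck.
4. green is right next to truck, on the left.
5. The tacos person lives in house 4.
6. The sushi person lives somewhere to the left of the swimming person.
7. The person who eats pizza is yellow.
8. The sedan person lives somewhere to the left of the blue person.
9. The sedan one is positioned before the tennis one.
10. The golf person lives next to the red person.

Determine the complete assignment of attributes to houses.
Solution:

House | Sport | Vehicle | Color | Food
--------------------------------------
  1   | soccer | van | green | sushi
  2   | golf | truck | yellow | pizza
  3   | swimming | sedan | red | pasta
  4   | tennis | coupe | blue | tacos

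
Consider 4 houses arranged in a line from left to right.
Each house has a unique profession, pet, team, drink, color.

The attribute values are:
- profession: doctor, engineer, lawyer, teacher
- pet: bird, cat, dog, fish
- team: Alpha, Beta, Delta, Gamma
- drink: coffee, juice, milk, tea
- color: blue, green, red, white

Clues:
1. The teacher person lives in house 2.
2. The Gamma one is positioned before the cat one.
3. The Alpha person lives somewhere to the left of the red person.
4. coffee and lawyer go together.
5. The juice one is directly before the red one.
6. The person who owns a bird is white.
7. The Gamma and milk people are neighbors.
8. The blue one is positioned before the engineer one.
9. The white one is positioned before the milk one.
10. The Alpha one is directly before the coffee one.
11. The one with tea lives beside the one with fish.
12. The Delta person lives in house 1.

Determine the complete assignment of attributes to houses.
Solution:

House | Profession | Pet | Team | Drink | Color
-----------------------------------------------
  1   | doctor | bird | Delta | tea | white
  2   | teacher | fish | Alpha | juice | blue
  3   | lawyer | dog | Gamma | coffee | red
  4   | engineer | cat | Beta | milk | green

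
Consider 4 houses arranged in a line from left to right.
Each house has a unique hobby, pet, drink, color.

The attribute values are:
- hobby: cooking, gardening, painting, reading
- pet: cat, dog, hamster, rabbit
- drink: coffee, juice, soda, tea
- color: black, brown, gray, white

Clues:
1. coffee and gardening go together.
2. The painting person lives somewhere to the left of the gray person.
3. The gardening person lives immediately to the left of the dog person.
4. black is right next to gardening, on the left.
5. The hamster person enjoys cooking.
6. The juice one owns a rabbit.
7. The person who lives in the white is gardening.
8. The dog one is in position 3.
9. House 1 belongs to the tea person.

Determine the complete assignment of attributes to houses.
Solution:

House | Hobby | Pet | Drink | Color
-----------------------------------
  1   | cooking | hamster | tea | black
  2   | gardening | cat | coffee | white
  3   | painting | dog | soda | brown
  4   | reading | rabbit | juice | gray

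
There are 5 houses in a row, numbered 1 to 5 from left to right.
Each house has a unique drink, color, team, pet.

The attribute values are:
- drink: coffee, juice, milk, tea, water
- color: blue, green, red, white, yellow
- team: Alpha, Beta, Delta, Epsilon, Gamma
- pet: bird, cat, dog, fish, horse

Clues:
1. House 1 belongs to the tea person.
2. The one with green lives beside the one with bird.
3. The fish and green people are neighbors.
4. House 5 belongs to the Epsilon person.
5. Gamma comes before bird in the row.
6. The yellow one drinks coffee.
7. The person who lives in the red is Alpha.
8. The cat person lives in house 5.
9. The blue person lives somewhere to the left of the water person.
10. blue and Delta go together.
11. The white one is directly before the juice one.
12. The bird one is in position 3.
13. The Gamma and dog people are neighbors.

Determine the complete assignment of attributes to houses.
Solution:

House | Drink | Color | Team | Pet
----------------------------------
  1   | tea | white | Gamma | fish
  2   | juice | green | Beta | dog
  3   | milk | blue | Delta | bird
  4   | water | red | Alpha | horse
  5   | coffee | yellow | Epsilon | cat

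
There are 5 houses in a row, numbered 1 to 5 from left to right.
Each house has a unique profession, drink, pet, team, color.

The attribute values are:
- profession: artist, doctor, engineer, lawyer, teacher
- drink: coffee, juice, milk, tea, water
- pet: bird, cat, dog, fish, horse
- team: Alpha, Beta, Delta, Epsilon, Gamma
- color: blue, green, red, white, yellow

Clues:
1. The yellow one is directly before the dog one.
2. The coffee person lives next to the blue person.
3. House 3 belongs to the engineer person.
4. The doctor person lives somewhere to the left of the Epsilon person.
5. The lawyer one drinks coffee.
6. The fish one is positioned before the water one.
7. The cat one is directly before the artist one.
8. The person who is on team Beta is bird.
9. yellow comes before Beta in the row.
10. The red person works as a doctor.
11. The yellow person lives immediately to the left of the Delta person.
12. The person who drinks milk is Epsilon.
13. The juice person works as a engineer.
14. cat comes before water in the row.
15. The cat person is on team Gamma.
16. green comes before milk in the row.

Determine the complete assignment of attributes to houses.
Solution:

House | Profession | Drink | Pet | Team | Color
-----------------------------------------------
  1   | lawyer | coffee | cat | Gamma | yellow
  2   | artist | tea | dog | Delta | blue
  3   | engineer | juice | fish | Alpha | green
  4   | doctor | water | bird | Beta | red
  5   | teacher | milk | horse | Epsilon | white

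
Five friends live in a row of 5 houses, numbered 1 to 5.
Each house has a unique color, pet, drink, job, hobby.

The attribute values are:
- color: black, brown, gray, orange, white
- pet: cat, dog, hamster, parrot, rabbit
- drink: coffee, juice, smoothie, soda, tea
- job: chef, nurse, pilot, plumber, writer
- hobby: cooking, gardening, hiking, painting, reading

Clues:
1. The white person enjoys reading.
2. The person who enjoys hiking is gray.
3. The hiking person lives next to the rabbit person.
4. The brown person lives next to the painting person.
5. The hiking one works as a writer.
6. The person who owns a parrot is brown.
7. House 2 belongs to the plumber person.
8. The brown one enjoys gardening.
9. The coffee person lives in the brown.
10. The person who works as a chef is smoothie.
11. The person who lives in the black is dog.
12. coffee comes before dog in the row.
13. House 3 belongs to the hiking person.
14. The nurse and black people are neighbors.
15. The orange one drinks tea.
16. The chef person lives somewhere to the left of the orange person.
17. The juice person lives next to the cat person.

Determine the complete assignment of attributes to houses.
Solution:

House | Color | Pet | Drink | Job | Hobby
-----------------------------------------
  1   | brown | parrot | coffee | nurse | gardening
  2   | black | dog | juice | plumber | painting
  3   | gray | cat | soda | writer | hiking
  4   | white | rabbit | smoothie | chef | reading
  5   | orange | hamster | tea | pilot | cooking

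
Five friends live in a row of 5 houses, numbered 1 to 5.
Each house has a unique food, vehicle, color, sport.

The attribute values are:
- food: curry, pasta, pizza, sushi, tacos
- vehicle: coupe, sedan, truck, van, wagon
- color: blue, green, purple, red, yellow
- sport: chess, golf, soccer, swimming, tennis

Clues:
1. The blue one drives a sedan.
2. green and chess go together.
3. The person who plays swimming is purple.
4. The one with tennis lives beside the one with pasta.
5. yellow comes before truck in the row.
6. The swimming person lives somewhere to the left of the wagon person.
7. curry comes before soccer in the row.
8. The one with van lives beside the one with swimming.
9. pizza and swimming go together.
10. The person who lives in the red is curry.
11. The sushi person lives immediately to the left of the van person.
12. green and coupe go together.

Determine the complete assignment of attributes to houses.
Solution:

House | Food | Vehicle | Color | Sport
--------------------------------------
  1   | sushi | coupe | green | chess
  2   | tacos | van | yellow | golf
  3   | pizza | truck | purple | swimming
  4   | curry | wagon | red | tennis
  5   | pasta | sedan | blue | soccer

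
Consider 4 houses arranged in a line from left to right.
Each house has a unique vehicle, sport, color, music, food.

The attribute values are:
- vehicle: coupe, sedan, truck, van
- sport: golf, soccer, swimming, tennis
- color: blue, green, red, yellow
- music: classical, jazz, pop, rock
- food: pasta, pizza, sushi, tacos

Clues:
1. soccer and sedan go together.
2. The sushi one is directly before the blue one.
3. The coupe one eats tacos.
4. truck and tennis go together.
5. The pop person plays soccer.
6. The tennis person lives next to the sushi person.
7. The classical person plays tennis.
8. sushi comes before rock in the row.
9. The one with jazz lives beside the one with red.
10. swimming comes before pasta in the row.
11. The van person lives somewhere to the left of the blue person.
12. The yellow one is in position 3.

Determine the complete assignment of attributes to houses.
Solution:

House | Vehicle | Sport | Color | Music | Food
----------------------------------------------
  1   | van | swimming | green | jazz | pizza
  2   | truck | tennis | red | classical | pasta
  3   | sedan | soccer | yellow | pop | sushi
  4   | coupe | golf | blue | rock | tacos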